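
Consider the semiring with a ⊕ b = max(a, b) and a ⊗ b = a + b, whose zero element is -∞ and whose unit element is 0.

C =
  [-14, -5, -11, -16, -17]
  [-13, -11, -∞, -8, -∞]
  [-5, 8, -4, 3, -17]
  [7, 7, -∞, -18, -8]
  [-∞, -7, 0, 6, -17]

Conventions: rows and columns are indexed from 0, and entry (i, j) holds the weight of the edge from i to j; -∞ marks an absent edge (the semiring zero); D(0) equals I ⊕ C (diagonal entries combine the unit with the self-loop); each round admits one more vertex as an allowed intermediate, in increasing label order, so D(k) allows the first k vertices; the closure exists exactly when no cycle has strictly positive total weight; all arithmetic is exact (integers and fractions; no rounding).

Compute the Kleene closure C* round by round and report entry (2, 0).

D(0):
  [0, -5, -11, -16, -17]
  [-13, 0, -∞, -8, -∞]
  [-5, 8, 0, 3, -17]
  [7, 7, -∞, 0, -8]
  [-∞, -7, 0, 6, 0]
D(1):
  [0, -5, -11, -16, -17]
  [-13, 0, -24, -8, -30]
  [-5, 8, 0, 3, -17]
  [7, 7, -4, 0, -8]
  [-∞, -7, 0, 6, 0]
D(2):
  [0, -5, -11, -13, -17]
  [-13, 0, -24, -8, -30]
  [-5, 8, 0, 3, -17]
  [7, 7, -4, 0, -8]
  [-20, -7, 0, 6, 0]
D(3):
  [0, -3, -11, -8, -17]
  [-13, 0, -24, -8, -30]
  [-5, 8, 0, 3, -17]
  [7, 7, -4, 0, -8]
  [-5, 8, 0, 6, 0]
D(4):
  [0, -1, -11, -8, -16]
  [-1, 0, -12, -8, -16]
  [10, 10, 0, 3, -5]
  [7, 7, -4, 0, -8]
  [13, 13, 2, 6, 0]
D(5):
  [0, -1, -11, -8, -16]
  [-1, 0, -12, -8, -16]
  [10, 10, 0, 3, -5]
  [7, 7, -4, 0, -8]
  [13, 13, 2, 6, 0]
Answer: C*[2][0] = 10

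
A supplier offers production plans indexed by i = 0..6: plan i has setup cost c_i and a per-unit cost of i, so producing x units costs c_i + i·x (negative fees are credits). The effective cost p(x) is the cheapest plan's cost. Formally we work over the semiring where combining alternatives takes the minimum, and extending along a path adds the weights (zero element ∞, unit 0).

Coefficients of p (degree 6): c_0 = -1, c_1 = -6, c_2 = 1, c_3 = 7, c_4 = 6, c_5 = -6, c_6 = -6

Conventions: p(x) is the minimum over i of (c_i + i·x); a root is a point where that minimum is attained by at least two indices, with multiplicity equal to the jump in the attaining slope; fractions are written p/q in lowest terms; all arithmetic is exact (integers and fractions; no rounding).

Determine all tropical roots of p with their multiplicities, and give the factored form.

hull edge (i=0, c=-1) to (i=1, c=-6): slope -5, span 1
hull edge (i=1, c=-6) to (i=6, c=-6): slope 0, span 5
Factored form: p(x) = -6 ⊗ (x ⊕ 0) ⊗ (x ⊕ 0) ⊗ (x ⊕ 0) ⊗ (x ⊕ 0) ⊗ (x ⊕ 0) ⊗ (x ⊕ 5)
Answer: roots = 0 (mult 5), 5 (mult 1)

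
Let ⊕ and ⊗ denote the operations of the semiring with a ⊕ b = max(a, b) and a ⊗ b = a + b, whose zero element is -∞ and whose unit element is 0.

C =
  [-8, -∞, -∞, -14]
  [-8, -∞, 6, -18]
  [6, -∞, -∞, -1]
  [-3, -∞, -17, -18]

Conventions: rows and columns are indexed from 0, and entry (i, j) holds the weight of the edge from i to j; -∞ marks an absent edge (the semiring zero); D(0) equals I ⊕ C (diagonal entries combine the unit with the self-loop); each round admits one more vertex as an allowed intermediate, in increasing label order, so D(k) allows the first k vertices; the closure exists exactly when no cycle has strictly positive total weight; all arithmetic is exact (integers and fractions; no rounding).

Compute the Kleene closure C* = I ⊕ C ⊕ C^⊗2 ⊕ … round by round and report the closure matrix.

D(0):
  [0, -∞, -∞, -14]
  [-8, 0, 6, -18]
  [6, -∞, 0, -1]
  [-3, -∞, -17, 0]
D(1):
  [0, -∞, -∞, -14]
  [-8, 0, 6, -18]
  [6, -∞, 0, -1]
  [-3, -∞, -17, 0]
D(2):
  [0, -∞, -∞, -14]
  [-8, 0, 6, -18]
  [6, -∞, 0, -1]
  [-3, -∞, -17, 0]
D(3):
  [0, -∞, -∞, -14]
  [12, 0, 6, 5]
  [6, -∞, 0, -1]
  [-3, -∞, -17, 0]
D(4):
  [0, -∞, -31, -14]
  [12, 0, 6, 5]
  [6, -∞, 0, -1]
  [-3, -∞, -17, 0]
Answer: C* = [[0, -∞, -31, -14], [12, 0, 6, 5], [6, -∞, 0, -1], [-3, -∞, -17, 0]]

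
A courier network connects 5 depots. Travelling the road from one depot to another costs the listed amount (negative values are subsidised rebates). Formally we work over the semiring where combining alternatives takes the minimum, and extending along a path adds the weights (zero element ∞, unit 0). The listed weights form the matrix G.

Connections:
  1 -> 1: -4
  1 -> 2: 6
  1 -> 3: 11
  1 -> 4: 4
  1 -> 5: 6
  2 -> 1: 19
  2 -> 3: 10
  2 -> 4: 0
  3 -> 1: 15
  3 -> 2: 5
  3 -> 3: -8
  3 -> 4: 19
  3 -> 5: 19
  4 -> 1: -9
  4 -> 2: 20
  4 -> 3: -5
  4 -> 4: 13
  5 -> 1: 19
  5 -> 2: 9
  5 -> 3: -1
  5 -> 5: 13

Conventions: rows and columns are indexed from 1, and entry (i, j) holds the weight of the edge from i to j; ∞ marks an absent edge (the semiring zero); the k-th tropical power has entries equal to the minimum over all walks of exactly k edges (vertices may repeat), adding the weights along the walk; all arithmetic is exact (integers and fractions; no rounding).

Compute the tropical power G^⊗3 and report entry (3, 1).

G^⊗2:
  [-8, 2, -1, 0, 2]
  [-9, 15, -5, 13, 25]
  [7, -3, -16, 5, 11]
  [-13, -3, -13, -5, -3]
  [14, 4, -9, 9, 18]
G^⊗3:
  [-12, -2, -9, -4, -2]
  [-13, -3, -13, -5, -3]
  [-4, -11, -24, -3, 3]
  [-17, -8, -21, -9, -7]
  [0, -4, -17, 4, 10]
Key observation: the optimum is the walk 3->2->4->1, with weight 5 + 0 + (-9) = -4.
Optimal value attained by: walk 3->2->4->1.
Answer: (G^⊗3)[3][1] = -4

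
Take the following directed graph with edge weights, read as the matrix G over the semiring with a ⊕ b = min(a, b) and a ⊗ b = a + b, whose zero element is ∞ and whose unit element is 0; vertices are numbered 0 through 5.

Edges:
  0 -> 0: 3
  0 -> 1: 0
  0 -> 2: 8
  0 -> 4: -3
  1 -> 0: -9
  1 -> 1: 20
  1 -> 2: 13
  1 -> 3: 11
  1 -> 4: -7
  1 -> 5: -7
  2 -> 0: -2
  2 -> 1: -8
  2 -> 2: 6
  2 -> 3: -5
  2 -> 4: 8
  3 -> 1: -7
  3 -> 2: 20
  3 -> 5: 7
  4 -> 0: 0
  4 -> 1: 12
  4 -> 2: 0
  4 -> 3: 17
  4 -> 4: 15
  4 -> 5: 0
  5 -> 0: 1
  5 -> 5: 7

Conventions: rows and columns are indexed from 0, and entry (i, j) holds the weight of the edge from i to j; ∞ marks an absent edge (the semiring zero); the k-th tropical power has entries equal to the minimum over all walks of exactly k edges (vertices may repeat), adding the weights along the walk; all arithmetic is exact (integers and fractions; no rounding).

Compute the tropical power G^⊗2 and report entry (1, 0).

G^⊗2:
  [-9, 0, -3, 3, -7, -7]
  [-7, -9, -7, 8, -12, -7]
  [-17, -12, 5, 1, -15, -15]
  [-16, 12, 6, 4, -14, -14]
  [-2, -8, 6, -5, -3, 5]
  [4, 1, 9, ∞, -2, 14]
Key observation: the optimum is the walk 1->4->0, with weight (-7) + 0 = -7.
Optimal value attained by: walk 1->4->0.
Answer: (G^⊗2)[1][0] = -7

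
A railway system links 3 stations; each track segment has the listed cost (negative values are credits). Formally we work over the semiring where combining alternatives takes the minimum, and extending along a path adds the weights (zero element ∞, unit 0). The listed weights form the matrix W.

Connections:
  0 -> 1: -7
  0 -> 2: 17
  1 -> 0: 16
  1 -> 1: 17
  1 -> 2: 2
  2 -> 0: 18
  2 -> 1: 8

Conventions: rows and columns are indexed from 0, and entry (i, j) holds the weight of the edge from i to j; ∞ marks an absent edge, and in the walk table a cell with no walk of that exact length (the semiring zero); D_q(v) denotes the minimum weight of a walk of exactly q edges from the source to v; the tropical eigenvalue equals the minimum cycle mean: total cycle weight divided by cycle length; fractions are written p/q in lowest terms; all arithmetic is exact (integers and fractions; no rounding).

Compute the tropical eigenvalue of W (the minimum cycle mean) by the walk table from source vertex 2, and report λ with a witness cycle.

q=0: [∞, ∞, 0]
q=1: [18, 8, ∞]
q=2: [24, 11, 10]
q=3: [27, 17, 13]
Optimal cycle mean attained by: cycle 0->1->2->0, total (-7) + 2 + 18, length 3.
Answer: λ = 13/3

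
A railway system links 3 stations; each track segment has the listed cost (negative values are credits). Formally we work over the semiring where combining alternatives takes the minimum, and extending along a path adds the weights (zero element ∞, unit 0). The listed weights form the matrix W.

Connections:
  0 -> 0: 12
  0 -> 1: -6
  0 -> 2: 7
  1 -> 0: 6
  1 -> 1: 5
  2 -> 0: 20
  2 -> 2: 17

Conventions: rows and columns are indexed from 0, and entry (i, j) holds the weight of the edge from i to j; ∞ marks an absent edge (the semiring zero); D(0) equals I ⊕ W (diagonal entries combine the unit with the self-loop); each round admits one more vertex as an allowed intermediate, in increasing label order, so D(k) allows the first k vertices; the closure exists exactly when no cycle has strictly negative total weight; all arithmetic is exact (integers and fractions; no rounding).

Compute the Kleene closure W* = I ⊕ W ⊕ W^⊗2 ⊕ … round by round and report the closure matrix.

D(0):
  [0, -6, 7]
  [6, 0, ∞]
  [20, ∞, 0]
D(1):
  [0, -6, 7]
  [6, 0, 13]
  [20, 14, 0]
D(2):
  [0, -6, 7]
  [6, 0, 13]
  [20, 14, 0]
D(3):
  [0, -6, 7]
  [6, 0, 13]
  [20, 14, 0]
Answer: W* = [[0, -6, 7], [6, 0, 13], [20, 14, 0]]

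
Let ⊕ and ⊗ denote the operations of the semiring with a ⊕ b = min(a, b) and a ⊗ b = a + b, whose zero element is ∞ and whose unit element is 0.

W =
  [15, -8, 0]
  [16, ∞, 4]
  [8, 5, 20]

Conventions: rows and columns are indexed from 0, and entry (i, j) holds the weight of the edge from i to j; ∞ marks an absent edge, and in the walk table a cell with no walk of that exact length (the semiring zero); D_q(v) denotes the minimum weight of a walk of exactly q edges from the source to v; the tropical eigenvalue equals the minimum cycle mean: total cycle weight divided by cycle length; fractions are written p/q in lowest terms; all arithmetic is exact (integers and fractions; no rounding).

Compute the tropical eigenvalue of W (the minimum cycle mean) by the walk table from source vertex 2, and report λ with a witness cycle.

q=0: [∞, ∞, 0]
q=1: [8, 5, 20]
q=2: [21, 0, 8]
q=3: [16, 13, 4]
Optimal cycle mean attained by: cycle 0->1->2->0, total (-8) + 4 + 8, length 3.
Answer: λ = 4/3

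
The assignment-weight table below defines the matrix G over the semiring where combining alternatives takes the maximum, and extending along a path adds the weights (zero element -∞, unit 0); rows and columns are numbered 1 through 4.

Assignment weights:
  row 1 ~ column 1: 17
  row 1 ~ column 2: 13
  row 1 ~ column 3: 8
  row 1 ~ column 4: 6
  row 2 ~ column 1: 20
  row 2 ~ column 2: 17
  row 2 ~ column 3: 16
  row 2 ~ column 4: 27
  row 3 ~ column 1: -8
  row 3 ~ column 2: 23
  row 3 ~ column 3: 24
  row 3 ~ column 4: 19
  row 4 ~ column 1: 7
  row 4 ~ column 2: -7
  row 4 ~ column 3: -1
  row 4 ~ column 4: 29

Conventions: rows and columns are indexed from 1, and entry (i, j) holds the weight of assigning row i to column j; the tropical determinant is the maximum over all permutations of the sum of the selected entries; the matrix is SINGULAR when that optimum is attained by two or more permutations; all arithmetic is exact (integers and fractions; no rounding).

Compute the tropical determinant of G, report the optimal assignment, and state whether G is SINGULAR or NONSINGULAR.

σ = (1, 2, 3, 4): 17 + 17 + 24 + 29 = 87
σ = (1, 2, 4, 3): 17 + 17 + 19 + (-1) = 52
σ = (1, 3, 2, 4): 17 + 16 + 23 + 29 = 85
σ = (1, 3, 4, 2): 17 + 16 + 19 + (-7) = 45
σ = (1, 4, 2, 3): 17 + 27 + 23 + (-1) = 66
σ = (1, 4, 3, 2): 17 + 27 + 24 + (-7) = 61
σ = (2, 1, 3, 4): 13 + 20 + 24 + 29 = 86
σ = (2, 1, 4, 3): 13 + 20 + 19 + (-1) = 51
σ = (2, 3, 1, 4): 13 + 16 + (-8) + 29 = 50
σ = (2, 3, 4, 1): 13 + 16 + 19 + 7 = 55
σ = (2, 4, 1, 3): 13 + 27 + (-8) + (-1) = 31
σ = (2, 4, 3, 1): 13 + 27 + 24 + 7 = 71
σ = (3, 1, 2, 4): 8 + 20 + 23 + 29 = 80
σ = (3, 1, 4, 2): 8 + 20 + 19 + (-7) = 40
σ = (3, 2, 1, 4): 8 + 17 + (-8) + 29 = 46
σ = (3, 2, 4, 1): 8 + 17 + 19 + 7 = 51
σ = (3, 4, 1, 2): 8 + 27 + (-8) + (-7) = 20
σ = (3, 4, 2, 1): 8 + 27 + 23 + 7 = 65
σ = (4, 1, 2, 3): 6 + 20 + 23 + (-1) = 48
σ = (4, 1, 3, 2): 6 + 20 + 24 + (-7) = 43
σ = (4, 2, 1, 3): 6 + 17 + (-8) + (-1) = 14
σ = (4, 2, 3, 1): 6 + 17 + 24 + 7 = 54
σ = (4, 3, 1, 2): 6 + 16 + (-8) + (-7) = 7
σ = (4, 3, 2, 1): 6 + 16 + 23 + 7 = 52
Optimal value attained by: σ = (1, 2, 3, 4).
Answer: det⊕(G) = 87; verdict: NONSINGULAR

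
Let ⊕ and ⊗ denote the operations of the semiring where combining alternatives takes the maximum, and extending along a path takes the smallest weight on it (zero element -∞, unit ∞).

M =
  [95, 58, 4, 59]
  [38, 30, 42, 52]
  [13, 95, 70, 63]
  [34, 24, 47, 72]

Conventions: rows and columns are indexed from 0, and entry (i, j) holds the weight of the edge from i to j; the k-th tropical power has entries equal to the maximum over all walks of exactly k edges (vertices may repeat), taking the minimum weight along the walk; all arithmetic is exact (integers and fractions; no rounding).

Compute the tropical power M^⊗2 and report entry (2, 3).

M^⊗2:
  [95, 58, 47, 59]
  [38, 42, 47, 52]
  [38, 70, 70, 63]
  [34, 47, 47, 72]
Key observation: the optimum is the walk 2->2->3, with weight 70 min 63 = 63.
Optimal value attained by: walk 2->2->3.
Answer: (M^⊗2)[2][3] = 63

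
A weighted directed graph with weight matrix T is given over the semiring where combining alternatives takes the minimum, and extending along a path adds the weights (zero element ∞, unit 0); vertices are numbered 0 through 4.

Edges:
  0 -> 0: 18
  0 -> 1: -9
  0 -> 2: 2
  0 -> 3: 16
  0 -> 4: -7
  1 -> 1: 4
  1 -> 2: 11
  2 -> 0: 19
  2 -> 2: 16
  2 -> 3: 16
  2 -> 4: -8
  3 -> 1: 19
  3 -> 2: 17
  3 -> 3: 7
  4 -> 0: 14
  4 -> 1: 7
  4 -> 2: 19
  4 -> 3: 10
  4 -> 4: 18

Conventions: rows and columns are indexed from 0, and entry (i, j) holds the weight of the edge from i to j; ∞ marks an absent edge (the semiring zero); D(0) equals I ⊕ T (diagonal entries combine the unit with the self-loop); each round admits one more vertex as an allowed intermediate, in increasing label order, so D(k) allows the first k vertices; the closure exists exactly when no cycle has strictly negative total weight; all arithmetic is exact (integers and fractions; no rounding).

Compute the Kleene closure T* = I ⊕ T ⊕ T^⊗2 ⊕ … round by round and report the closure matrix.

D(0):
  [0, -9, 2, 16, -7]
  [∞, 0, 11, ∞, ∞]
  [19, ∞, 0, 16, -8]
  [∞, 19, 17, 0, ∞]
  [14, 7, 19, 10, 0]
D(1):
  [0, -9, 2, 16, -7]
  [∞, 0, 11, ∞, ∞]
  [19, 10, 0, 16, -8]
  [∞, 19, 17, 0, ∞]
  [14, 5, 16, 10, 0]
D(2):
  [0, -9, 2, 16, -7]
  [∞, 0, 11, ∞, ∞]
  [19, 10, 0, 16, -8]
  [∞, 19, 17, 0, ∞]
  [14, 5, 16, 10, 0]
D(3):
  [0, -9, 2, 16, -7]
  [30, 0, 11, 27, 3]
  [19, 10, 0, 16, -8]
  [36, 19, 17, 0, 9]
  [14, 5, 16, 10, 0]
D(4):
  [0, -9, 2, 16, -7]
  [30, 0, 11, 27, 3]
  [19, 10, 0, 16, -8]
  [36, 19, 17, 0, 9]
  [14, 5, 16, 10, 0]
D(5):
  [0, -9, 2, 3, -7]
  [17, 0, 11, 13, 3]
  [6, -3, 0, 2, -8]
  [23, 14, 17, 0, 9]
  [14, 5, 16, 10, 0]
Answer: T* = [[0, -9, 2, 3, -7], [17, 0, 11, 13, 3], [6, -3, 0, 2, -8], [23, 14, 17, 0, 9], [14, 5, 16, 10, 0]]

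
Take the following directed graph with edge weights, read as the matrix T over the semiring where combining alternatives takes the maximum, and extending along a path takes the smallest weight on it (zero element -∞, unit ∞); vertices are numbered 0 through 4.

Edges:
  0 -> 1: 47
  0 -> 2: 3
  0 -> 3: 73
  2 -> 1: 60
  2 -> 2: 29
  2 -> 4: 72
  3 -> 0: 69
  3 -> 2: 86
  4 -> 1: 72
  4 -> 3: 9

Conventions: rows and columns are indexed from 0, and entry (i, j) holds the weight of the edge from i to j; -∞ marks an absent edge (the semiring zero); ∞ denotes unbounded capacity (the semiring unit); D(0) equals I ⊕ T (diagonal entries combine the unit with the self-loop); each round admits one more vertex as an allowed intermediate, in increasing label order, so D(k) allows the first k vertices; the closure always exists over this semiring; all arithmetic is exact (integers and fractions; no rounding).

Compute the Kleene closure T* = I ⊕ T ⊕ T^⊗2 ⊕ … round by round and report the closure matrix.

D(0):
  [∞, 47, 3, 73, -∞]
  [-∞, ∞, -∞, -∞, -∞]
  [-∞, 60, ∞, -∞, 72]
  [69, -∞, 86, ∞, -∞]
  [-∞, 72, -∞, 9, ∞]
D(1):
  [∞, 47, 3, 73, -∞]
  [-∞, ∞, -∞, -∞, -∞]
  [-∞, 60, ∞, -∞, 72]
  [69, 47, 86, ∞, -∞]
  [-∞, 72, -∞, 9, ∞]
D(2):
  [∞, 47, 3, 73, -∞]
  [-∞, ∞, -∞, -∞, -∞]
  [-∞, 60, ∞, -∞, 72]
  [69, 47, 86, ∞, -∞]
  [-∞, 72, -∞, 9, ∞]
D(3):
  [∞, 47, 3, 73, 3]
  [-∞, ∞, -∞, -∞, -∞]
  [-∞, 60, ∞, -∞, 72]
  [69, 60, 86, ∞, 72]
  [-∞, 72, -∞, 9, ∞]
D(4):
  [∞, 60, 73, 73, 72]
  [-∞, ∞, -∞, -∞, -∞]
  [-∞, 60, ∞, -∞, 72]
  [69, 60, 86, ∞, 72]
  [9, 72, 9, 9, ∞]
D(5):
  [∞, 72, 73, 73, 72]
  [-∞, ∞, -∞, -∞, -∞]
  [9, 72, ∞, 9, 72]
  [69, 72, 86, ∞, 72]
  [9, 72, 9, 9, ∞]
Answer: T* = [[∞, 72, 73, 73, 72], [-∞, ∞, -∞, -∞, -∞], [9, 72, ∞, 9, 72], [69, 72, 86, ∞, 72], [9, 72, 9, 9, ∞]]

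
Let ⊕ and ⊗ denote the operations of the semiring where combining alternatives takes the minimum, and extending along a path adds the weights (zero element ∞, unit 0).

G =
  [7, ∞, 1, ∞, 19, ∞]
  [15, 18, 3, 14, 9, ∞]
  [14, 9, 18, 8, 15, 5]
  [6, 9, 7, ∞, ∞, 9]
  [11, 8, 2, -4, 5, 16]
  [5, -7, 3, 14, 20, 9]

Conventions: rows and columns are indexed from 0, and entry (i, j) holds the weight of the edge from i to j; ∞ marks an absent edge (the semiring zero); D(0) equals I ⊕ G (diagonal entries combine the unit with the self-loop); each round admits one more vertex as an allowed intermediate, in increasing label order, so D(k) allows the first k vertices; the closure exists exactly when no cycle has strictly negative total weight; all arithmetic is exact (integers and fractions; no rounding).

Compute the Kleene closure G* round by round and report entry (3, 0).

D(0):
  [0, ∞, 1, ∞, 19, ∞]
  [15, 0, 3, 14, 9, ∞]
  [14, 9, 0, 8, 15, 5]
  [6, 9, 7, 0, ∞, 9]
  [11, 8, 2, -4, 0, 16]
  [5, -7, 3, 14, 20, 0]
D(1):
  [0, ∞, 1, ∞, 19, ∞]
  [15, 0, 3, 14, 9, ∞]
  [14, 9, 0, 8, 15, 5]
  [6, 9, 7, 0, 25, 9]
  [11, 8, 2, -4, 0, 16]
  [5, -7, 3, 14, 20, 0]
D(2):
  [0, ∞, 1, ∞, 19, ∞]
  [15, 0, 3, 14, 9, ∞]
  [14, 9, 0, 8, 15, 5]
  [6, 9, 7, 0, 18, 9]
  [11, 8, 2, -4, 0, 16]
  [5, -7, -4, 7, 2, 0]
D(3):
  [0, 10, 1, 9, 16, 6]
  [15, 0, 3, 11, 9, 8]
  [14, 9, 0, 8, 15, 5]
  [6, 9, 7, 0, 18, 9]
  [11, 8, 2, -4, 0, 7]
  [5, -7, -4, 4, 2, 0]
D(4):
  [0, 10, 1, 9, 16, 6]
  [15, 0, 3, 11, 9, 8]
  [14, 9, 0, 8, 15, 5]
  [6, 9, 7, 0, 18, 9]
  [2, 5, 2, -4, 0, 5]
  [5, -7, -4, 4, 2, 0]
D(5):
  [0, 10, 1, 9, 16, 6]
  [11, 0, 3, 5, 9, 8]
  [14, 9, 0, 8, 15, 5]
  [6, 9, 7, 0, 18, 9]
  [2, 5, 2, -4, 0, 5]
  [4, -7, -4, -2, 2, 0]
D(6):
  [0, -1, 1, 4, 8, 6]
  [11, 0, 3, 5, 9, 8]
  [9, -2, 0, 3, 7, 5]
  [6, 2, 5, 0, 11, 9]
  [2, -2, 1, -4, 0, 5]
  [4, -7, -4, -2, 2, 0]
Answer: G*[3][0] = 6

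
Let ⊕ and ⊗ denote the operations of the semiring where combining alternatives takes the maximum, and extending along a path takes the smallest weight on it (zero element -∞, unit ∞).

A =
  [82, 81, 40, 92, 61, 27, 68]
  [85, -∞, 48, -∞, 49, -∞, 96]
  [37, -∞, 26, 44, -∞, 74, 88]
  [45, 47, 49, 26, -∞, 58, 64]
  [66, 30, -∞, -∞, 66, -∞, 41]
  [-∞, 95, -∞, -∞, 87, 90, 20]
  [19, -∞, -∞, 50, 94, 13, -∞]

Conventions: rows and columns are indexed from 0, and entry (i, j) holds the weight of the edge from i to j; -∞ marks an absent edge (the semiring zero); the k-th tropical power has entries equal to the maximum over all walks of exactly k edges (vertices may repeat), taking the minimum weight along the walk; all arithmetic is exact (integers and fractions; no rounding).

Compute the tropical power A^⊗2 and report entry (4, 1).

A^⊗2:
  [82, 81, 49, 82, 68, 58, 81]
  [82, 81, 40, 85, 94, 48, 68]
  [44, 74, 44, 50, 88, 74, 44]
  [47, 58, 47, 50, 64, 58, 49]
  [66, 66, 40, 66, 66, 27, 66]
  [85, 90, 48, 20, 87, 90, 95]
  [66, 47, 49, 26, 66, 50, 50]
Key observation: the optimum is the walk 4->0->1, with weight 66 min 81 = 66.
Optimal value attained by: walk 4->0->1.
Answer: (A^⊗2)[4][1] = 66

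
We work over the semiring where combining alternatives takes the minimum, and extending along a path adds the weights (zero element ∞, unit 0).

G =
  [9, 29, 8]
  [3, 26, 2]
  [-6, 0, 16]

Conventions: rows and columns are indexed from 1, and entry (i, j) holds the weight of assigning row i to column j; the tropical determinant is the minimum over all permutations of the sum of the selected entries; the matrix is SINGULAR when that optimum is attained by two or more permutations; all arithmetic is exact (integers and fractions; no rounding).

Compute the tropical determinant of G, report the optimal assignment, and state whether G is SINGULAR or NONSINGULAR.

σ = (1, 2, 3): 9 + 26 + 16 = 51
σ = (1, 3, 2): 9 + 2 + 0 = 11
σ = (2, 1, 3): 29 + 3 + 16 = 48
σ = (2, 3, 1): 29 + 2 + (-6) = 25
σ = (3, 1, 2): 8 + 3 + 0 = 11
σ = (3, 2, 1): 8 + 26 + (-6) = 28
Optimal value attained by: σ = (1, 3, 2).
Answer: det⊕(G) = 11; verdict: SINGULAR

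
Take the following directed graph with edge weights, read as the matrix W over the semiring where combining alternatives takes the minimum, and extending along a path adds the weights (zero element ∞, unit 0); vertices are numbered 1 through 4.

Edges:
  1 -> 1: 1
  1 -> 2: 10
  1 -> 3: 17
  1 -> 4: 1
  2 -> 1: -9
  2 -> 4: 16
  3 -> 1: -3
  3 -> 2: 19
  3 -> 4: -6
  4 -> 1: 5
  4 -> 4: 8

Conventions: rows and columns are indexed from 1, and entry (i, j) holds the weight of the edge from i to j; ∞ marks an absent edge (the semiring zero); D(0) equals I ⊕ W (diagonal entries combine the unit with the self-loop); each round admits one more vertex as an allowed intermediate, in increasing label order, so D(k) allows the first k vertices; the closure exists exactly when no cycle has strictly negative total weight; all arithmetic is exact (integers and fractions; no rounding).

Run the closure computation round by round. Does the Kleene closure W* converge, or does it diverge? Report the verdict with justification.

D(0):
  [0, 10, 17, 1]
  [-9, 0, ∞, 16]
  [-3, 19, 0, -6]
  [5, ∞, ∞, 0]
D(1):
  [0, 10, 17, 1]
  [-9, 0, 8, -8]
  [-3, 7, 0, -6]
  [5, 15, 22, 0]
D(2):
  [0, 10, 17, 1]
  [-9, 0, 8, -8]
  [-3, 7, 0, -6]
  [5, 15, 22, 0]
D(3):
  [0, 10, 17, 1]
  [-9, 0, 8, -8]
  [-3, 7, 0, -6]
  [5, 15, 22, 0]
D(4):
  [0, 10, 17, 1]
  [-9, 0, 8, -8]
  [-3, 7, 0, -6]
  [5, 15, 22, 0]
Key observation: every diagonal entry stays at the unit through all rounds, so no improving cycle exists.
Answer: CONVERGES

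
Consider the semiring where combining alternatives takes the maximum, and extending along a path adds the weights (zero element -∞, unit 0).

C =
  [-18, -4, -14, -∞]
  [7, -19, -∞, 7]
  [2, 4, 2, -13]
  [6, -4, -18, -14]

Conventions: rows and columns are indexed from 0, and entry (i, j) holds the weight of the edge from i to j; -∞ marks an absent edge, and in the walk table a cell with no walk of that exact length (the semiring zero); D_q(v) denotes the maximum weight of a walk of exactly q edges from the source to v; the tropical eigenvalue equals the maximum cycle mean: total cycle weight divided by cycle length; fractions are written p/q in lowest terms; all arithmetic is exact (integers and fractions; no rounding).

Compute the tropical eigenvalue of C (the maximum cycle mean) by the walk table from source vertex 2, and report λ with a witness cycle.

q=0: [-∞, -∞, 0, -∞]
q=1: [2, 4, 2, -13]
q=2: [11, 6, 4, 11]
q=3: [17, 8, 6, 13]
q=4: [19, 13, 8, 15]
Optimal cycle mean attained by: cycle 0->1->3->0, total (-4) + 7 + 6, length 3.
Answer: λ = 3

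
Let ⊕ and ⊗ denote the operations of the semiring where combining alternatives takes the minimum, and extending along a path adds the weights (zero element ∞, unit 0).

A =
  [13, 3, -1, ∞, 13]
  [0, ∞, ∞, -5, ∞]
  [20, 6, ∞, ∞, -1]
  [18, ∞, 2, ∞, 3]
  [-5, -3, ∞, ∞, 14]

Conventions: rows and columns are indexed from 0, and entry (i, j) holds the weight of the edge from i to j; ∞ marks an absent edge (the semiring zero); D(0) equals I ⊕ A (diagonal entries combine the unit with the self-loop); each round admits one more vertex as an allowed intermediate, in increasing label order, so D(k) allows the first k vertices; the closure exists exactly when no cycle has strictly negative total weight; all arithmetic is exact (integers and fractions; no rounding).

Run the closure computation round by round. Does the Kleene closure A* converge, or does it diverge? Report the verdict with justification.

D(0):
  [0, 3, -1, ∞, 13]
  [0, 0, ∞, -5, ∞]
  [20, 6, 0, ∞, -1]
  [18, ∞, 2, 0, 3]
  [-5, -3, ∞, ∞, 0]
D(1):
  [0, 3, -1, ∞, 13]
  [0, 0, -1, -5, 13]
  [20, 6, 0, ∞, -1]
  [18, 21, 2, 0, 3]
  [-5, -3, -6, ∞, 0]
D(2):
  [0, 3, -1, -2, 13]
  [0, 0, -1, -5, 13]
  [6, 6, 0, 1, -1]
  [18, 21, 2, 0, 3]
  [-5, -3, -6, -8, 0]
Detection: at round 3, diagonal entry (4, 4) turns strictly negative.
Key observation: the cycle 4->0->2->4 has total weight (-5) + (-1) + (-1), which is strictly negative.
Answer: DIVERGES — negative cycle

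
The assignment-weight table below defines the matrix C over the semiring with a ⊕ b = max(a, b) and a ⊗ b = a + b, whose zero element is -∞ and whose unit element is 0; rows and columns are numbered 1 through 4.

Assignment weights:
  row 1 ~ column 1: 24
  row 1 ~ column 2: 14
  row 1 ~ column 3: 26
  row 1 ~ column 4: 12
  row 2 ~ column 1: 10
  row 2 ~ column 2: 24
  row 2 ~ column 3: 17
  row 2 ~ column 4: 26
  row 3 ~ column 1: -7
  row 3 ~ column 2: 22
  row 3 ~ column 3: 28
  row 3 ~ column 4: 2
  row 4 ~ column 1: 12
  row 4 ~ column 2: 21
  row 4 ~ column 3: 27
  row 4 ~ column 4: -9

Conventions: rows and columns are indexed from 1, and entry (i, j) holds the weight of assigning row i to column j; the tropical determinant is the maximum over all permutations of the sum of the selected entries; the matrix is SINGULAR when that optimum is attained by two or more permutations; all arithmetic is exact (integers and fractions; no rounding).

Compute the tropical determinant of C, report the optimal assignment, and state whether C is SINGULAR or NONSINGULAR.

σ = (1, 2, 3, 4): 24 + 24 + 28 + (-9) = 67
σ = (1, 2, 4, 3): 24 + 24 + 2 + 27 = 77
σ = (1, 3, 2, 4): 24 + 17 + 22 + (-9) = 54
σ = (1, 3, 4, 2): 24 + 17 + 2 + 21 = 64
σ = (1, 4, 2, 3): 24 + 26 + 22 + 27 = 99
σ = (1, 4, 3, 2): 24 + 26 + 28 + 21 = 99
σ = (2, 1, 3, 4): 14 + 10 + 28 + (-9) = 43
σ = (2, 1, 4, 3): 14 + 10 + 2 + 27 = 53
σ = (2, 3, 1, 4): 14 + 17 + (-7) + (-9) = 15
σ = (2, 3, 4, 1): 14 + 17 + 2 + 12 = 45
σ = (2, 4, 1, 3): 14 + 26 + (-7) + 27 = 60
σ = (2, 4, 3, 1): 14 + 26 + 28 + 12 = 80
σ = (3, 1, 2, 4): 26 + 10 + 22 + (-9) = 49
σ = (3, 1, 4, 2): 26 + 10 + 2 + 21 = 59
σ = (3, 2, 1, 4): 26 + 24 + (-7) + (-9) = 34
σ = (3, 2, 4, 1): 26 + 24 + 2 + 12 = 64
σ = (3, 4, 1, 2): 26 + 26 + (-7) + 21 = 66
σ = (3, 4, 2, 1): 26 + 26 + 22 + 12 = 86
σ = (4, 1, 2, 3): 12 + 10 + 22 + 27 = 71
σ = (4, 1, 3, 2): 12 + 10 + 28 + 21 = 71
σ = (4, 2, 1, 3): 12 + 24 + (-7) + 27 = 56
σ = (4, 2, 3, 1): 12 + 24 + 28 + 12 = 76
σ = (4, 3, 1, 2): 12 + 17 + (-7) + 21 = 43
σ = (4, 3, 2, 1): 12 + 17 + 22 + 12 = 63
Optimal value attained by: σ = (1, 4, 2, 3).
Answer: det⊕(C) = 99; verdict: SINGULAR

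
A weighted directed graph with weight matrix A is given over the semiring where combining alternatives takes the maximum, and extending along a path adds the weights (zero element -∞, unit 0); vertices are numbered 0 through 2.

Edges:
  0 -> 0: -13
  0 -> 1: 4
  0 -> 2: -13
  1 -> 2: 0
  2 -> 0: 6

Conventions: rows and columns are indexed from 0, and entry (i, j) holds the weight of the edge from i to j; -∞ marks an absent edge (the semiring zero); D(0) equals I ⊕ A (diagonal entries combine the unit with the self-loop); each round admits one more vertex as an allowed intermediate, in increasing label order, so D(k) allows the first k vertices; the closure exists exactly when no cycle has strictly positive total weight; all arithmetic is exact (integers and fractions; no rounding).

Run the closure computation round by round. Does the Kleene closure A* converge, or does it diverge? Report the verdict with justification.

D(0):
  [0, 4, -13]
  [-∞, 0, 0]
  [6, -∞, 0]
D(1):
  [0, 4, -13]
  [-∞, 0, 0]
  [6, 10, 0]
Detection: at round 2, diagonal entry (2, 2) turns strictly positive.
Key observation: the cycle 2->0->1->2 has total weight 6 + 4 + 0, which is strictly positive.
Answer: DIVERGES — positive cycle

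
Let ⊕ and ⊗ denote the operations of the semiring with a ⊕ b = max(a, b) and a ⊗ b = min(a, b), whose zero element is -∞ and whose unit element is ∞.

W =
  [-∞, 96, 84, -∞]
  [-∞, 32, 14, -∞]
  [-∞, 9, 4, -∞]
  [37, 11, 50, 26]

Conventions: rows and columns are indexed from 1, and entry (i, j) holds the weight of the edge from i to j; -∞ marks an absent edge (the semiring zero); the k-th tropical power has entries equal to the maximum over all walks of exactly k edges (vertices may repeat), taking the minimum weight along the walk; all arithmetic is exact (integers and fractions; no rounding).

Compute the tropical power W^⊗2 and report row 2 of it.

W^⊗2:
  [-∞, 32, 14, -∞]
  [-∞, 32, 14, -∞]
  [-∞, 9, 9, -∞]
  [26, 37, 37, 26]
Answer: row 2 of W^⊗2 = [-∞, 32, 14, -∞]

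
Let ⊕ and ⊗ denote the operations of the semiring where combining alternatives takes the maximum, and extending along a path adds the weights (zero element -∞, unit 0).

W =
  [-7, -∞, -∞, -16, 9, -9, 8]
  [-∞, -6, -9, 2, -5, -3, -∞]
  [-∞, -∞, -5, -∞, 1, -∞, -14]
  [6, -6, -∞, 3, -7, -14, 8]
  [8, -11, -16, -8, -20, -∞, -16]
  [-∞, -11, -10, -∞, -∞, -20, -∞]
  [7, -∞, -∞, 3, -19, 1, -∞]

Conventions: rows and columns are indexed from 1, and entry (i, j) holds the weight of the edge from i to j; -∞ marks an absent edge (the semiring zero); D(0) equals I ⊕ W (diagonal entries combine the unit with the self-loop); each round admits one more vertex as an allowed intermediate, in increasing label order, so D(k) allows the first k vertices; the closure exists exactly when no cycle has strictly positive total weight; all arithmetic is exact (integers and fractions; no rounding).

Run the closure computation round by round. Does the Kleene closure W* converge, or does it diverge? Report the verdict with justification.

Detection: at round 0, diagonal entry (4, 4) turns strictly positive.
Key observation: the cycle 4->4 has total weight 3, which is strictly positive.
Answer: DIVERGES — positive cycle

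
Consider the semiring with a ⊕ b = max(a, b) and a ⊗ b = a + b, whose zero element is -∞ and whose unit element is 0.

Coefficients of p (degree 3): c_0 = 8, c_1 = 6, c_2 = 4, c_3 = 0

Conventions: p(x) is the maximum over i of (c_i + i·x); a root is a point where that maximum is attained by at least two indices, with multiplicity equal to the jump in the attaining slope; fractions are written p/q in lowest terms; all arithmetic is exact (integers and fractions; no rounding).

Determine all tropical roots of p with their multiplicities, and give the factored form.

hull edge (i=0, c=8) to (i=2, c=4): slope -2, span 2
hull edge (i=2, c=4) to (i=3, c=0): slope -4, span 1
Factored form: p(x) = 0 ⊗ (x ⊕ 2) ⊗ (x ⊕ 2) ⊗ (x ⊕ 4)
Answer: roots = 2 (mult 2), 4 (mult 1)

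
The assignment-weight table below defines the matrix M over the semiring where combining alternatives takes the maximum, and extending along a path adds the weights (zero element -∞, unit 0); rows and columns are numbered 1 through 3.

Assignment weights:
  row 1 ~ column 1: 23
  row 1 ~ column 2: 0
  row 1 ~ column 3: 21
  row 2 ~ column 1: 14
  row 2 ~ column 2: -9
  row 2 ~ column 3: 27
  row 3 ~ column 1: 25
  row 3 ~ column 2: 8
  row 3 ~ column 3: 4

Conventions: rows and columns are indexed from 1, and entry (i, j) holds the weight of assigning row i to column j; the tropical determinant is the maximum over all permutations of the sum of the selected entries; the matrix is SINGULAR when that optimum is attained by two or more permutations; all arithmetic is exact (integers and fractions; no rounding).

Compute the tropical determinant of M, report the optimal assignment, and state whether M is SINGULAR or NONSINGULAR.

σ = (1, 2, 3): 23 + (-9) + 4 = 18
σ = (1, 3, 2): 23 + 27 + 8 = 58
σ = (2, 1, 3): 0 + 14 + 4 = 18
σ = (2, 3, 1): 0 + 27 + 25 = 52
σ = (3, 1, 2): 21 + 14 + 8 = 43
σ = (3, 2, 1): 21 + (-9) + 25 = 37
Optimal value attained by: σ = (1, 3, 2).
Answer: det⊕(M) = 58; verdict: NONSINGULAR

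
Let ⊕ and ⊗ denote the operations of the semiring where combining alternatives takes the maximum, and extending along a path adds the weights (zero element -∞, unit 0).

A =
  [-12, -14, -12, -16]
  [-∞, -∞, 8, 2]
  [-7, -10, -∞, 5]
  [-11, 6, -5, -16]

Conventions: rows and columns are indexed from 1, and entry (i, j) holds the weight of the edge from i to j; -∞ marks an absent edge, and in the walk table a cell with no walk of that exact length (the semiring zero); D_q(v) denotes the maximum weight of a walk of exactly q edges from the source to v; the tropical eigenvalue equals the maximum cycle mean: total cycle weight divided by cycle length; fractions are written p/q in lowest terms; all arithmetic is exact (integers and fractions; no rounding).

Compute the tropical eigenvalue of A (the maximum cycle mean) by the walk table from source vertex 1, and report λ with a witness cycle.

q=0: [0, -∞, -∞, -∞]
q=1: [-12, -14, -12, -16]
q=2: [-19, -10, -6, -7]
q=3: [-13, -1, -2, -1]
q=4: [-9, 5, 7, 3]
Optimal cycle mean attained by: cycle 2->3->4->2, total 8 + 5 + 6, length 3.
Answer: λ = 19/3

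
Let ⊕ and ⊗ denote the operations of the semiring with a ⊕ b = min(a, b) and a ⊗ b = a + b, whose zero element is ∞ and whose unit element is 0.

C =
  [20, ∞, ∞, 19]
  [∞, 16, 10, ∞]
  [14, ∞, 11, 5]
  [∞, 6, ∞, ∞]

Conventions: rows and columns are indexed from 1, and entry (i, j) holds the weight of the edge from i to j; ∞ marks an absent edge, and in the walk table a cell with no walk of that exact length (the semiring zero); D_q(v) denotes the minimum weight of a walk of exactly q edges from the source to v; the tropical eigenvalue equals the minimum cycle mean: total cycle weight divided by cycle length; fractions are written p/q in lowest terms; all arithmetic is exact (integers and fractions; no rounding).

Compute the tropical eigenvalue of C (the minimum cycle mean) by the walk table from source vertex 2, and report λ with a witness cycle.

q=0: [∞, 0, ∞, ∞]
q=1: [∞, 16, 10, ∞]
q=2: [24, 32, 21, 15]
q=3: [35, 21, 32, 26]
q=4: [46, 32, 31, 37]
Optimal cycle mean attained by: cycle 2->3->4->2, total 10 + 5 + 6, length 3.
Answer: λ = 7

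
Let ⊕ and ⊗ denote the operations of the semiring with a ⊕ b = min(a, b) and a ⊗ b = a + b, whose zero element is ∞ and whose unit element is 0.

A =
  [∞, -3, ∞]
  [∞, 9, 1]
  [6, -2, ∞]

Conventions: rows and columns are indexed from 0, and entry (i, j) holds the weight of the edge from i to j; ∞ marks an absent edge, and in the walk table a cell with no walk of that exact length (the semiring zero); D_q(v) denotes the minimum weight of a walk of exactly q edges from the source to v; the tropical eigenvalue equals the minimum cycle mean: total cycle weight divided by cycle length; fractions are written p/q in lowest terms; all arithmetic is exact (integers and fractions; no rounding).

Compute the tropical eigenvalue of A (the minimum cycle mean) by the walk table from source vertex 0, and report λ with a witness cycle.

q=0: [0, ∞, ∞]
q=1: [∞, -3, ∞]
q=2: [∞, 6, -2]
q=3: [4, -4, 7]
Optimal cycle mean attained by: cycle 1->2->1, total 1 + (-2), length 2.
Answer: λ = -1/2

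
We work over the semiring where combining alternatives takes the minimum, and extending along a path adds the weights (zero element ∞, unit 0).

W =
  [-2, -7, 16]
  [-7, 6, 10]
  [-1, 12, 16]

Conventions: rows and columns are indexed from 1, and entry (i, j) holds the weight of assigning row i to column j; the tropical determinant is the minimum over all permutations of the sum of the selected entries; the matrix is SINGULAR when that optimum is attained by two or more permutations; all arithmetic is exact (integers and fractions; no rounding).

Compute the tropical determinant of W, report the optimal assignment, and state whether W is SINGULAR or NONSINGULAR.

σ = (1, 2, 3): (-2) + 6 + 16 = 20
σ = (1, 3, 2): (-2) + 10 + 12 = 20
σ = (2, 1, 3): (-7) + (-7) + 16 = 2
σ = (2, 3, 1): (-7) + 10 + (-1) = 2
σ = (3, 1, 2): 16 + (-7) + 12 = 21
σ = (3, 2, 1): 16 + 6 + (-1) = 21
Optimal value attained by: σ = (2, 1, 3).
Answer: det⊕(W) = 2; verdict: SINGULAR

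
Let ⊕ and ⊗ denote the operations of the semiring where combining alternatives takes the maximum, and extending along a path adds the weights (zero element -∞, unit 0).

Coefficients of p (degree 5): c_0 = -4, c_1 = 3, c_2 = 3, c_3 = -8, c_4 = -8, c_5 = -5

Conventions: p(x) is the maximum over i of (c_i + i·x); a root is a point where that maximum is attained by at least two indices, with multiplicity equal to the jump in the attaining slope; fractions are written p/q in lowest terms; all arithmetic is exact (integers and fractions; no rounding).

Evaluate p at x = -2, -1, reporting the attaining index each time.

p(-2) = max(-4+0·(-2)=-4, 3+1·(-2)=1, 3+2·(-2)=-1, -8+3·(-2)=-14, -8+4·(-2)=-16, -5+5·(-2)=-15) = 1 (attained by i=1)
p(-1) = max(-4+0·(-1)=-4, 3+1·(-1)=2, 3+2·(-1)=1, -8+3·(-1)=-11, -8+4·(-1)=-12, -5+5·(-1)=-10) = 2 (attained by i=1)
Answer: p(-2) = 1; p(-1) = 2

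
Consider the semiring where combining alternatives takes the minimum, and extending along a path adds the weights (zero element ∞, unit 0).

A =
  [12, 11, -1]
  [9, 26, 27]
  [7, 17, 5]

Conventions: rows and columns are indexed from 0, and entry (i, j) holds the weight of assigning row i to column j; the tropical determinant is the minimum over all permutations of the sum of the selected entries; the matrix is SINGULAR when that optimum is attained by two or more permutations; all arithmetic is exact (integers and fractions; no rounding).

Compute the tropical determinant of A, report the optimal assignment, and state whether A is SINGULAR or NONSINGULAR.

σ = (0, 1, 2): 12 + 26 + 5 = 43
σ = (0, 2, 1): 12 + 27 + 17 = 56
σ = (1, 0, 2): 11 + 9 + 5 = 25
σ = (1, 2, 0): 11 + 27 + 7 = 45
σ = (2, 0, 1): (-1) + 9 + 17 = 25
σ = (2, 1, 0): (-1) + 26 + 7 = 32
Optimal value attained by: σ = (1, 0, 2).
Answer: det⊕(A) = 25; verdict: SINGULAR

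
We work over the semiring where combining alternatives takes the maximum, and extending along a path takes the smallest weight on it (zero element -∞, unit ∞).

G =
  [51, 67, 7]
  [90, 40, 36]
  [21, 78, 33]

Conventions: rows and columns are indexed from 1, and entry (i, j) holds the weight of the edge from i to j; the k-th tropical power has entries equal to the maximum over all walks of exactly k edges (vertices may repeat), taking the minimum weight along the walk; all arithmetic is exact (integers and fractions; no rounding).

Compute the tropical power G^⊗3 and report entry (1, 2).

G^⊗2:
  [67, 51, 36]
  [51, 67, 36]
  [78, 40, 36]
G^⊗3:
  [51, 67, 36]
  [67, 51, 36]
  [51, 67, 36]
Key observation: the optimum is the walk 1->2->1->2, with weight 67 min 90 min 67 = 67.
Optimal value attained by: walk 1->2->1->2.
Answer: (G^⊗3)[1][2] = 67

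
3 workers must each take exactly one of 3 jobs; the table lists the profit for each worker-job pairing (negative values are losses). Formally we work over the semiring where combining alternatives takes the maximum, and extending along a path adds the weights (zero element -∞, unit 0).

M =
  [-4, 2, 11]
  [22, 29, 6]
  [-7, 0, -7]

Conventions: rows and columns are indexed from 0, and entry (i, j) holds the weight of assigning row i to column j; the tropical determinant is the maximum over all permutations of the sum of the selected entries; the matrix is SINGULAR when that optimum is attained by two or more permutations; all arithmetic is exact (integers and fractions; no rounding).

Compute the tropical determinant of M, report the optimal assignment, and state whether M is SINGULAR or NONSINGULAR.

σ = (0, 1, 2): (-4) + 29 + (-7) = 18
σ = (0, 2, 1): (-4) + 6 + 0 = 2
σ = (1, 0, 2): 2 + 22 + (-7) = 17
σ = (1, 2, 0): 2 + 6 + (-7) = 1
σ = (2, 0, 1): 11 + 22 + 0 = 33
σ = (2, 1, 0): 11 + 29 + (-7) = 33
Optimal value attained by: σ = (2, 0, 1).
Answer: det⊕(M) = 33; verdict: SINGULAR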